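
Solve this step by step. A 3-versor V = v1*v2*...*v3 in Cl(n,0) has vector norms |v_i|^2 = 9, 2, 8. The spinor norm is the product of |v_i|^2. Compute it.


Spinor norm N(V) = |v1|^2 * |v2|^2 * ... * |v3|^2
= 9 * 2 * 8
Running product: 9, 18, 144
N(V) = 144


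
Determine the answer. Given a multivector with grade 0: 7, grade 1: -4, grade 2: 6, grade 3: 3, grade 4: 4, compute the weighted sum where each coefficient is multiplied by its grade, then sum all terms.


Grade-weighted sum = sum of grade_k * coefficient_k
0*7 = 0
1*(-4) = -4
2*6 = 12
3*3 = 9
4*4 = 16
Total = 0 + (-4) + 12 + 9 + 16 = 33


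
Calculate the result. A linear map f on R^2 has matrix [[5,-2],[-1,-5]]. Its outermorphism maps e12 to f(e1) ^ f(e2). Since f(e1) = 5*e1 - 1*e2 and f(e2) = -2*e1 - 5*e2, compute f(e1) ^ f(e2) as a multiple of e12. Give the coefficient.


The outermorphism of a linear map f sends e1^e2 to f(e1)^f(e2).
f(e1) = 5*e1 - 1*e2
f(e2) = -2*e1 - 5*e2
f(e1) ^ f(e2) = (5*e1 - 1*e2) ^ (-2*e1 - 5*e2)
= 5*(-5)*e12 + (-1)*(-2)*e21
= (-25 - 2)*e12
= -27*e12
Coefficient = -27


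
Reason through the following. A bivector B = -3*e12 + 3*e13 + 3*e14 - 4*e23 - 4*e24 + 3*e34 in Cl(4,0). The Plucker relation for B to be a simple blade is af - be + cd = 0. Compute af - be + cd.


Plucker relation: af - be + cd
a*f = (-3)*3 = -9
b*e = 3*(-4) = -12
c*d = 3*(-4) = -12
af - be + cd = -9 - (-12) + (-12)
= -9


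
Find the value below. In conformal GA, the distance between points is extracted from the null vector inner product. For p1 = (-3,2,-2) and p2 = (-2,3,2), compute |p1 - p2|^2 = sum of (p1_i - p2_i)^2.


p1 - p2 = (-1, -1, -4)
|p1 - p2|^2 = (-1)^2 + (-1)^2 + (-4)^2
= 1 + 1 + 16
= 18


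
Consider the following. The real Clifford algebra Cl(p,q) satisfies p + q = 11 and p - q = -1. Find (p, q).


We need p + q = 11 and p - q = -1.
Adding: 2p = 11 + (-1) = 10, so p = 5.
Then q = 11 - 5 = 6.
(p, q) = (5, 6)


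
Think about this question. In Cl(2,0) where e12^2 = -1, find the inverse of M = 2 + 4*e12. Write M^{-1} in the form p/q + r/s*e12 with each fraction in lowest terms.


M = 2 + 4*e12, where e12^2 = -1.
Since M commutes with its reverse ~M = a - b*e12, M * ~M = a^2 - b^2*e12^2 = a^2 + b^2.
So M^{-1} = ~M / (a^2 + b^2) = (a - b*e12)/(a^2 + b^2).
a^2 + b^2 = 4 + 16 = 20
Scalar part = 2/20 = 1/10
Bivector coeff = -4/20 = -1/5
M^{-1} = 1/10 - 1/5*e12


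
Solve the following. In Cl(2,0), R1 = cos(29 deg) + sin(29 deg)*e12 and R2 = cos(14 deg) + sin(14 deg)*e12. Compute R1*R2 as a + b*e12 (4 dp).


Same-plane rotors commute and their half-angles add:
R1*R2 = cos(a1 + a2) + sin(a1 + a2)*e12.
a1 + a2 = 29 + 14 = 43 deg
cos(43 deg) = 0.7314
sin(43 deg) = 0.6820
R1*R2 = 0.7314 + 0.6820*e12


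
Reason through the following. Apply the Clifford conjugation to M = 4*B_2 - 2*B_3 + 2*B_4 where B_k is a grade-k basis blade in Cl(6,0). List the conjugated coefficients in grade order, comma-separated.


Clifford conjugate sign for grade k: (-1)^(k(k+1)/2)
Grade 2: (-1)^(2*3/2) = (-1)^3 = -1, coeff 4 -> -4
Grade 3: (-1)^(3*4/2) = (-1)^6 = 1, coeff -2 -> -2
Grade 4: (-1)^(4*5/2) = (-1)^10 = 1, coeff 2 -> 2
Conjugated coefficients: -4, -2, 2


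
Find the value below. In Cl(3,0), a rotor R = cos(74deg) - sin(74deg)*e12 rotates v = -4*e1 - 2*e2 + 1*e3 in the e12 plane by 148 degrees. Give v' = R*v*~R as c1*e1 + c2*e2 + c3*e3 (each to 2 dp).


Rotor R = cos(74deg) - sin(74deg)*e12
Rotation angle theta = 2 * 74 = 148 degrees in the e12 plane (e1 -> e2).
The component perpendicular to the plane (e3) is invariant: v'_3 = v3 = 1.00
cos(148deg) = -0.8480, sin(148deg) = 0.5299
v'_1 = v1*cos(theta) - v2*sin(theta) = -4*(-0.8480) - (-2)*0.5299 = 4.45
v'_2 = v1*sin(theta) + v2*cos(theta) = -4*0.5299 + (-2)*(-0.8480) = -0.42
v' = 4.45*e1 - 0.42*e2 + 1.00*e3


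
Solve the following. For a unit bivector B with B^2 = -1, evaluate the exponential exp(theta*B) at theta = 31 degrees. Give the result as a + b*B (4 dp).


For a unit bivector B with B^2 = -1, the exponential series gives
e^(theta*B) = cos(theta) + sin(theta)*B (the GA analogue of Euler's formula).
theta = 31 degrees = 0.541052 rad
cos(31 deg) = 0.8572
sin(31 deg) = 0.5150
exp(theta*B) = 0.8572 + 0.5150*B


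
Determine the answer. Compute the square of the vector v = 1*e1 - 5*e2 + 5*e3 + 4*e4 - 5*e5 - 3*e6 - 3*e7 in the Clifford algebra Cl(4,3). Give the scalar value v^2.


v^2 = sum of c_i^2 * e_i^2
Positive signature terms (e_i^2 = +1): 1^2 + (-5)^2 + 5^2 + 4^2 = 67
Negative signature terms (e_j^2 = -1): (-5)^2 + (-3)^2 + (-3)^2 = 43
v^2 = 67 - 43 = 24


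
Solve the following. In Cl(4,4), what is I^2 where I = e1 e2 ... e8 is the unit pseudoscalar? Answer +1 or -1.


The pseudoscalar I = e1...e_n (product of all n generators) of Cl(p,q) satisfies I^2 = (-1)^(q + n(n-1)/2).
p = 4, q = 4, n = p + q = 8
n(n-1)/2 = 8 * 7 / 2 = 28
Exponent = q + n(n-1)/2 = 4 + 28 = 32
I^2 = (-1)^32 = +1


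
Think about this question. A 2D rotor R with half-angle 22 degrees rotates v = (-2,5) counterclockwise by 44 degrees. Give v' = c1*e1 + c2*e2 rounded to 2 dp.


Rotor R = cos(22deg) - sin(22deg)*e12
Rotation angle theta = 2 * 22 = 44 degrees
v' = R*v*~R rotates v by theta.
cos(44deg) = 0.7193, sin(44deg) = 0.6947
v'_1 = -2*cos(44deg) - 5*sin(44deg)
= -2*0.7193 - 5*0.6947
= -4.91
v'_2 = -2*sin(44deg) + 5*cos(44deg)
= -2*0.6947 + 5*0.7193
= 2.21
v' = -4.91*e1 + 2.21*e2


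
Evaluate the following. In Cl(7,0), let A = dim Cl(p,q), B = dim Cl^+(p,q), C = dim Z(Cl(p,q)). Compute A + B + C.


n = 7 + 0 = 7
Total dim = 2^7 = 128
Even subalgebra dim = 2^6 = 64
n is odd, so center dim = 2
Sum = 128 + 64 + 2 = 194


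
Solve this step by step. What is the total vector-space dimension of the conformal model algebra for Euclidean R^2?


The conformal model of R^2 uses Cl(3,1): the 2 Euclidean generators plus two extra orthogonal generators e+ (e+^2 = +1) and e- (e-^2 = -1), from which the null vectors e0, einf are built.
Number of generators m = 2 + 2 = 4.
dim Cl(p,q) = 2^m = 2^4 = 16


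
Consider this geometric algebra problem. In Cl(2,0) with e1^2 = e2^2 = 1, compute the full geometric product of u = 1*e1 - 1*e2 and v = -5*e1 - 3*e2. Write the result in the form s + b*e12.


Expand: (1*e1 - 1*e2)(-5*e1 - 3*e2)
= 1*(-5)*e1e1 + 1*(-3)*e1e2 + (-1)*(-5)*e2e1 + (-1)*(-3)*e2e2
Using e1^2 = e2^2 = 1, e2e1 = -e1e2:
Scalar part s = 1*(-5) + (-1)*(-3) = -5 + 3 = -2
Bivector part b = 1*(-3) - (-1)*(-5) = -3 - 5 = -8
uv = -2 - 8*e12


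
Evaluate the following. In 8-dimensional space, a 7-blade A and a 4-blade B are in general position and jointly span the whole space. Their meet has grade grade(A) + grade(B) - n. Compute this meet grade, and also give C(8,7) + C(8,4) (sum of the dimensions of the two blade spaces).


Meet grade = grade(A) + grade(B) - n
= 7 + 4 - 8 = 3
C(8,7) = 8
C(8,4) = 70
dim_A + dim_B = 8 + 70 = 78


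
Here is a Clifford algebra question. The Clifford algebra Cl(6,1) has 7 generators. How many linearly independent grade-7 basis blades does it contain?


Number of grade-k basis blades in Cl(p,q) with n = p + q is C(n, k).
n = 6 + 1 = 7
C(7, 7) = 7! / (7! * 0!)
= 5040 / (5040 * 1)
= 1


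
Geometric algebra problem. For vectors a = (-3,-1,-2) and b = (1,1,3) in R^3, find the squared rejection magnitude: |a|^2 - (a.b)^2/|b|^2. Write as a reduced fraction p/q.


|a|^2 = (-3)^2 + (-1)^2 + (-2)^2 = 14
|b|^2 = 1^2 + 1^2 + 3^2 = 11
a . b = (-3)*1 + (-1)*1 + (-2)*3 = -10
(a.b)^2 = (-10)^2 = 100
|rej|^2 = 14 - 100/11
= (154 - 100)/11
= 54/11
In lowest terms: 54/11


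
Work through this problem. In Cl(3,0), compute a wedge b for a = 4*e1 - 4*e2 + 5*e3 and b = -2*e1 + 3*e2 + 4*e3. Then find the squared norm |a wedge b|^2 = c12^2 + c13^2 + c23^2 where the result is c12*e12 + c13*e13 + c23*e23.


a wedge b = (a1*b2 - a2*b1)*e12 + (a1*b3 - a3*b1)*e13 + (a2*b3 - a3*b2)*e23
e12 coeff: 4*3 - (-4)*(-2) = 12 - 8 = 4
e13 coeff: 4*4 - 5*(-2) = 16 - (-10) = 26
e23 coeff: (-4)*4 - 5*3 = -16 - 15 = -31
|a wedge b|^2 = 4^2 + 26^2 + (-31)^2
= 16 + 676 + 961
= 1653


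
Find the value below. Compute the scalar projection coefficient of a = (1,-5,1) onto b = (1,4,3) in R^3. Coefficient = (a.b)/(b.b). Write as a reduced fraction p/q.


Projection coefficient = (a . b) / (b . b)
a . b = 1*1 + (-5)*4 + 1*3
= 1 + (-20) + 3 = -16
b . b = 1^2 + 4^2 + 3^2
= 1 + 16 + 9 = 26
Coefficient = -16/26
In lowest terms: -8/13


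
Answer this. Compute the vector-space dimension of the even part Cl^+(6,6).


Even subalgebra dimension = 2^(n-1)
n = 6 + 6 = 12
2^(12 - 1) = 2^11 = 2048
Verification: sum of C(12,k) for even k = 1 + 66 + 495 + 924 + 495 + 66 + 1 = 2048
Result = 2048


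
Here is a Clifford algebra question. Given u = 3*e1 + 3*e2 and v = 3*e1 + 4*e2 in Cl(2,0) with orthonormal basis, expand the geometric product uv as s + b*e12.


Expand: (3*e1 + 3*e2)(3*e1 + 4*e2)
= 3*3*e1e1 + 3*4*e1e2 + 3*3*e2e1 + 3*4*e2e2
Using e1^2 = e2^2 = 1, e2e1 = -e1e2:
Scalar part s = 3*3 + 3*4 = 9 + 12 = 21
Bivector part b = 3*4 - 3*3 = 12 - 9 = 3
uv = 21 + 3*e12


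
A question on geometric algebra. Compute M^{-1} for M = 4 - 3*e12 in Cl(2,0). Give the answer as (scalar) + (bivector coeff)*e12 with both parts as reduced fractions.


M = 4 - 3*e12, where e12^2 = -1.
Since M commutes with its reverse ~M = a - b*e12, M * ~M = a^2 - b^2*e12^2 = a^2 + b^2.
So M^{-1} = ~M / (a^2 + b^2) = (a - b*e12)/(a^2 + b^2).
a^2 + b^2 = 16 + 9 = 25
Scalar part = 4/25 = 4/25
Bivector coeff = 3/25 = 3/25
M^{-1} = 4/25 + 3/25*e12


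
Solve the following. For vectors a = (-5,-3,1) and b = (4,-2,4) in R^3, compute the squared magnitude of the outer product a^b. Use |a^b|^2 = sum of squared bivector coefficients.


a wedge b = (a1*b2 - a2*b1)*e12 + (a1*b3 - a3*b1)*e13 + (a2*b3 - a3*b2)*e23
e12 coeff: (-5)*(-2) - (-3)*4 = 10 - (-12) = 22
e13 coeff: (-5)*4 - 1*4 = -20 - 4 = -24
e23 coeff: (-3)*4 - 1*(-2) = -12 - (-2) = -10
|a wedge b|^2 = 22^2 + (-24)^2 + (-10)^2
= 484 + 576 + 100
= 1160


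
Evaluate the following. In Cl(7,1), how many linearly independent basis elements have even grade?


Even subalgebra dimension = 2^(n-1)
n = 7 + 1 = 8
2^(8 - 1) = 2^7 = 128
Verification: sum of C(8,k) for even k = 1 + 28 + 70 + 28 + 1 = 128
Result = 128


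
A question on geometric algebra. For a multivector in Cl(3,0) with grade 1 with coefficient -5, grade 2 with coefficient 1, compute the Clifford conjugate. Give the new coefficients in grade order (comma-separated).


Clifford conjugate sign for grade k: (-1)^(k(k+1)/2)
Grade 1: (-1)^(1*2/2) = (-1)^1 = -1, coeff -5 -> 5
Grade 2: (-1)^(2*3/2) = (-1)^3 = -1, coeff 1 -> -1
Conjugated coefficients: 5, -1


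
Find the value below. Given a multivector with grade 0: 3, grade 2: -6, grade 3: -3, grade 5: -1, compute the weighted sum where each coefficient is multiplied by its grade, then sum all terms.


Grade-weighted sum = sum of grade_k * coefficient_k
0*3 = 0
2*(-6) = -12
3*(-3) = -9
5*(-1) = -5
Total = 0 + (-12) + (-9) + (-5) = -26


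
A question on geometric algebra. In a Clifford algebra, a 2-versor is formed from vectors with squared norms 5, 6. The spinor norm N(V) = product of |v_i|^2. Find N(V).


Spinor norm N(V) = |v1|^2 * |v2|^2 * ... * |v2|^2
= 5 * 6
Running product: 5, 30
N(V) = 30


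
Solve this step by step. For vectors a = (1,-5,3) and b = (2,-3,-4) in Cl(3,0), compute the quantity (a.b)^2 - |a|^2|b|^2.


a . b = 1*2 + (-5)*(-3) + 3*(-4)
= 2 + 15 + (-12) = 5
|a|^2 = 1^2 + (-5)^2 + 3^2 = 35
|b|^2 = 2^2 + (-3)^2 + (-4)^2 = 29
(a.b)^2 = 5^2 = 25
|a|^2 * |b|^2 = 35 * 29 = 1015
Result = 25 - 1015 = -990


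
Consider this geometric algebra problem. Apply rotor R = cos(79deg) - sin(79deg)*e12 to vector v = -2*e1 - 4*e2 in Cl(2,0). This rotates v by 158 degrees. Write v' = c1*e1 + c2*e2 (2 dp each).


Rotor R = cos(79deg) - sin(79deg)*e12
Rotation angle theta = 2 * 79 = 158 degrees
v' = R*v*~R rotates v by theta.
cos(158deg) = -0.9272, sin(158deg) = 0.3746
v'_1 = -2*cos(158deg) - (-4)*sin(158deg)
= -2*(-0.9272) - (-4)*0.3746
= 3.35
v'_2 = -2*sin(158deg) + (-4)*cos(158deg)
= -2*0.3746 + (-4)*(-0.9272)
= 2.96
v' = 3.35*e1 + 2.96*e2


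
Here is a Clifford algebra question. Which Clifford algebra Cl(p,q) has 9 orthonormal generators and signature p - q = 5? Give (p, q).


We need p + q = 9 and p - q = 5.
Adding: 2p = 9 + 5 = 14, so p = 7.
Then q = 9 - 7 = 2.
(p, q) = (7, 2)


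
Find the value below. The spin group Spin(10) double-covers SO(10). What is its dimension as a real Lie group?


Spin(n) double-covers SO(n); both have Lie algebra so(n) of dimension n(n-1)/2.
n = 10
n(n-1) = 10 * 9 = 90
dim Spin(10) = 90/2 = 45


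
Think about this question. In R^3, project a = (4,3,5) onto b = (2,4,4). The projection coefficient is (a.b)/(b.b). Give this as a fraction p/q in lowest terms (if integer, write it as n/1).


Projection coefficient = (a . b) / (b . b)
a . b = 4*2 + 3*4 + 5*4
= 8 + 12 + 20 = 40
b . b = 2^2 + 4^2 + 4^2
= 4 + 16 + 16 = 36
Coefficient = 40/36
In lowest terms: 10/9


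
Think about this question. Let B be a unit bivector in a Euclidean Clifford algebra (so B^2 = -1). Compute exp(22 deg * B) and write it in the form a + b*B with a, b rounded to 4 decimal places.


For a unit bivector B with B^2 = -1, the exponential series gives
e^(theta*B) = cos(theta) + sin(theta)*B (the GA analogue of Euler's formula).
theta = 22 degrees = 0.383972 rad
cos(22 deg) = 0.9272
sin(22 deg) = 0.3746
exp(theta*B) = 0.9272 + 0.3746*B


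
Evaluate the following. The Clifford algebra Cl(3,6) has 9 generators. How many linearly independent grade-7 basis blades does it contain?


Number of grade-k basis blades in Cl(p,q) with n = p + q is C(n, k).
n = 3 + 6 = 9
C(9, 7) = 9! / (7! * 2!)
= 362880 / (5040 * 2)
= 36


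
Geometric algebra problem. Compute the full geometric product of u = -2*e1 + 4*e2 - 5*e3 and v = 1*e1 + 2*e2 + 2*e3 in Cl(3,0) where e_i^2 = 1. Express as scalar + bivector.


In Cl(3,0): e_i^2 = 1, e_ie_j = -e_je_i for i != j.
Scalar part = u . v = (-2)*1 + 4*2 + (-5)*2
= -2 + 8 + (-10) = -4
e12 coeff = (-2)*2 - 4*1 = -4 - 4 = -8
e13 coeff = (-2)*2 - (-5)*1 = -4 - (-5) = 1
e23 coeff = 4*2 - (-5)*2 = 8 - (-10) = 18
uv = -4 - 8*e12 + 1*e13 + 18*e23


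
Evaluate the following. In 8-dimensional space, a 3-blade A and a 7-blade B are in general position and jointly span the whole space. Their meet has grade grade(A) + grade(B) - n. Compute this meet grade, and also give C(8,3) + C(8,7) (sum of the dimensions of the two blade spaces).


Meet grade = grade(A) + grade(B) - n
= 3 + 7 - 8 = 2
C(8,3) = 56
C(8,7) = 8
dim_A + dim_B = 56 + 8 = 64


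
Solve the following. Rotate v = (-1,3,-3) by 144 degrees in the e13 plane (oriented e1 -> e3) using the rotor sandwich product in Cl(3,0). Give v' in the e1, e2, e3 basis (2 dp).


Rotor R = cos(72deg) - sin(72deg)*e13
Rotation angle theta = 2 * 72 = 144 degrees in the e13 plane (e1 -> e3).
The component perpendicular to the plane (e2) is invariant: v'_2 = v2 = 3.00
cos(144deg) = -0.8090, sin(144deg) = 0.5878
v'_1 = v1*cos(theta) - v3*sin(theta) = -1*(-0.8090) - (-3)*0.5878 = 2.57
v'_3 = v1*sin(theta) + v3*cos(theta) = -1*0.5878 + (-3)*(-0.8090) = 1.84
v' = 2.57*e1 + 3.00*e2 + 1.84*e3


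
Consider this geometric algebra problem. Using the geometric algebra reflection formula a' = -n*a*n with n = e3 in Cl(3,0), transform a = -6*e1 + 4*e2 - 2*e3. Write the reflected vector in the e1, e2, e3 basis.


Reflection formula: a' = -n*a*n, with n = e3 (unit vector, n^2 = 1).
For reflection through hyperplane perp to e3:
The component along e3 flips sign, others stay.
a = (-6, 4, -2)
a' = (-6, 4, 2)
a' = -6*e1 + 4*e2 + 2*e3


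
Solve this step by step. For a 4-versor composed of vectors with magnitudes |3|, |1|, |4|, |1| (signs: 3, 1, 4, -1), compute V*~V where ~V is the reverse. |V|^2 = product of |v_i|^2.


Each vector v_i has |v_i|^2 = s_i^2
Squared scales: 3^2 = 9, 1^2 = 1, 4^2 = 16, (-1)^2 = 1
|V|^2 = 9 * 1 * 16 * 1
= 144


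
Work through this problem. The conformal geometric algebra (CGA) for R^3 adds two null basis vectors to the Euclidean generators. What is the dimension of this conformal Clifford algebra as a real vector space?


The conformal model of R^3 uses Cl(4,1): the 3 Euclidean generators plus two extra orthogonal generators e+ (e+^2 = +1) and e- (e-^2 = -1), from which the null vectors e0, einf are built.
Number of generators m = 3 + 2 = 5.
dim Cl(p,q) = 2^m = 2^5 = 32


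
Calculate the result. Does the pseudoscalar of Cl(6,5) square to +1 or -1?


The pseudoscalar I = e1...e_n (product of all n generators) of Cl(p,q) satisfies I^2 = (-1)^(q + n(n-1)/2).
p = 6, q = 5, n = p + q = 11
n(n-1)/2 = 11 * 10 / 2 = 55
Exponent = q + n(n-1)/2 = 5 + 55 = 60
I^2 = (-1)^60 = +1


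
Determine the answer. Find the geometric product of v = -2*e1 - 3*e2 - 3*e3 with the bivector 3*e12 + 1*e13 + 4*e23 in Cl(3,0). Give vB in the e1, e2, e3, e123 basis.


vB has grade-1 (vector) and grade-3 (trivector) parts: vB = (v _| B) + (v ^ B).
Vector part <vB>_1:
  e1: -v2*b12 - v3*b13 = -(-3)*(3) - (-3)*(1) = 12
  e2: v1*b12 - v3*b23 = (-2)*(3) - (-3)*(4) = 6
  e3: v1*b13 + v2*b23 = (-2)*(1) + (-3)*(4) = -14
Trivector part <vB>_3:
  e123: v1*b23 - v2*b13 + v3*b12 = (-2)*(4) - (-3)*(1) + (-3)*(3) = -14
vB = 12*e1 + 6*e2 - 14*e3 - 14*e123


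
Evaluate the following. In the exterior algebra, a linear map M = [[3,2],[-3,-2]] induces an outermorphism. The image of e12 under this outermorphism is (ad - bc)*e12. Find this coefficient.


The outermorphism of a linear map f sends e1^e2 to f(e1)^f(e2).
f(e1) = 3*e1 - 3*e2
f(e2) = 2*e1 - 2*e2
f(e1) ^ f(e2) = (3*e1 - 3*e2) ^ (2*e1 - 2*e2)
= 3*(-2)*e12 + (-3)*2*e21
= (-6 - (-6))*e12
= 0*e12
Coefficient = 0


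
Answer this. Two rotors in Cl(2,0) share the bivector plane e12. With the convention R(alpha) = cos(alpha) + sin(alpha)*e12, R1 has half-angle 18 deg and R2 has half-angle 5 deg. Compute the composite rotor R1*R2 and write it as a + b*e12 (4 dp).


Same-plane rotors commute and their half-angles add:
R1*R2 = cos(a1 + a2) + sin(a1 + a2)*e12.
a1 + a2 = 18 + 5 = 23 deg
cos(23 deg) = 0.9205
sin(23 deg) = 0.3907
R1*R2 = 0.9205 + 0.3907*e12


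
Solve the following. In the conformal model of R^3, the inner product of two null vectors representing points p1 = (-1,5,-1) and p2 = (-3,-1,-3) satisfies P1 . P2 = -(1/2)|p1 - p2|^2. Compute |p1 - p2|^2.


p1 - p2 = (2, 6, 2)
|p1 - p2|^2 = 2^2 + 6^2 + 2^2
= 4 + 36 + 4
= 44


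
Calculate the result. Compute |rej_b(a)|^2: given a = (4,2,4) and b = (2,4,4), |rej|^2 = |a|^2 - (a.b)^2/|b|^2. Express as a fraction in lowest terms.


|a|^2 = 4^2 + 2^2 + 4^2 = 36
|b|^2 = 2^2 + 4^2 + 4^2 = 36
a . b = 4*2 + 2*4 + 4*4 = 32
(a.b)^2 = 32^2 = 1024
|rej|^2 = 36 - 1024/36
= (1296 - 1024)/36
= 272/36
In lowest terms: 68/9


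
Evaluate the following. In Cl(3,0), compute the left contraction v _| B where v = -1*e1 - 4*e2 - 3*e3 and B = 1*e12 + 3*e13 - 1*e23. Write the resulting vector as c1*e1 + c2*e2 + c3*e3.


Left contraction v _| B = <vB>_1 (grade-1 part of the geometric product vB).
Using e1_|e12 = e2, e2_|e12 = -e1, e1_|e13 = e3, e3_|e13 = -e1, e2_|e23 = e3, e3_|e23 = -e2:
e1 coeff: -v2*b12 - v3*b13 = -(-4)*(1) - (-3)*(3) = 13
e2 coeff: v1*b12 - v3*b23 = (-1)*(1) - (-3)*(-1) = -4
e3 coeff: v1*b13 + v2*b23 = (-1)*(3) + (-4)*(-1) = 1
v _| B = 13*e1 - 4*e2 + 1*e3


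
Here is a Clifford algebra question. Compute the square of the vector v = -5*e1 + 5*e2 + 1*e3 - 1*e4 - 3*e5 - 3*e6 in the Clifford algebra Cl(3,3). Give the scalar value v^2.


v^2 = sum of c_i^2 * e_i^2
Positive signature terms (e_i^2 = +1): (-5)^2 + 5^2 + 1^2 = 51
Negative signature terms (e_j^2 = -1): (-1)^2 + (-3)^2 + (-3)^2 = 19
v^2 = 51 - 19 = 32


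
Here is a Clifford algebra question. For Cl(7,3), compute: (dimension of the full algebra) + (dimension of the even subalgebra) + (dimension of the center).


n = 7 + 3 = 10
Total dim = 2^10 = 1024
Even subalgebra dim = 2^9 = 512
n is even, so center dim = 1
Sum = 1024 + 512 + 1 = 1537


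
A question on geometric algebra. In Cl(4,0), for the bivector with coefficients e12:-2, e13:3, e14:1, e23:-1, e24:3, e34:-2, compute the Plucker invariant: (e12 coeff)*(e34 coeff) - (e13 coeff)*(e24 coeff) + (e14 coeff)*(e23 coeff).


Plucker relation: af - be + cd
a*f = (-2)*(-2) = 4
b*e = 3*3 = 9
c*d = 1*(-1) = -1
af - be + cd = 4 - 9 + (-1)
= -6


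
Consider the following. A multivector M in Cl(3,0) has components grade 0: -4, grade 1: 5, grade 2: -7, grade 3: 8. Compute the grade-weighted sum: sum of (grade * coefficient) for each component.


Grade-weighted sum = sum of grade_k * coefficient_k
0*(-4) = 0
1*5 = 5
2*(-7) = -14
3*8 = 24
Total = 0 + 5 + (-14) + 24 = 15


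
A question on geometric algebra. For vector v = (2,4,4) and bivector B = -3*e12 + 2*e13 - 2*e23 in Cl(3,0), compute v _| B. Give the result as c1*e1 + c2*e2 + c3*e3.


Left contraction v _| B = <vB>_1 (grade-1 part of the geometric product vB).
Using e1_|e12 = e2, e2_|e12 = -e1, e1_|e13 = e3, e3_|e13 = -e1, e2_|e23 = e3, e3_|e23 = -e2:
e1 coeff: -v2*b12 - v3*b13 = -(4)*(-3) - (4)*(2) = 4
e2 coeff: v1*b12 - v3*b23 = (2)*(-3) - (4)*(-2) = 2
e3 coeff: v1*b13 + v2*b23 = (2)*(2) + (4)*(-2) = -4
v _| B = 4*e1 + 2*e2 - 4*e3


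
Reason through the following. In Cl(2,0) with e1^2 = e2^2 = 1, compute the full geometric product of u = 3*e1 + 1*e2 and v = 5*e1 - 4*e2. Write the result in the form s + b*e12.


Expand: (3*e1 + 1*e2)(5*e1 - 4*e2)
= 3*5*e1e1 + 3*(-4)*e1e2 + 1*5*e2e1 + 1*(-4)*e2e2
Using e1^2 = e2^2 = 1, e2e1 = -e1e2:
Scalar part s = 3*5 + 1*(-4) = 15 + (-4) = 11
Bivector part b = 3*(-4) - 1*5 = -12 - 5 = -17
uv = 11 - 17*e12


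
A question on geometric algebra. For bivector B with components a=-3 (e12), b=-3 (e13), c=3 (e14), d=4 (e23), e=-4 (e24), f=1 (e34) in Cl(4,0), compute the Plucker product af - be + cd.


Plucker relation: af - be + cd
a*f = (-3)*1 = -3
b*e = (-3)*(-4) = 12
c*d = 3*4 = 12
af - be + cd = -3 - 12 + 12
= -3


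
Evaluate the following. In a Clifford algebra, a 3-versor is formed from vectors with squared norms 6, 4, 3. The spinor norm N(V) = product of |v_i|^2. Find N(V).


Spinor norm N(V) = |v1|^2 * |v2|^2 * ... * |v3|^2
= 6 * 4 * 3
Running product: 6, 24, 72
N(V) = 72


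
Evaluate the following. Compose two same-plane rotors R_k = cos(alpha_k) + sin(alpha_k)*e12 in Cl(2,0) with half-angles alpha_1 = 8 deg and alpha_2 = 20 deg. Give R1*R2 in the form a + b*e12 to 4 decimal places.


Same-plane rotors commute and their half-angles add:
R1*R2 = cos(a1 + a2) + sin(a1 + a2)*e12.
a1 + a2 = 8 + 20 = 28 deg
cos(28 deg) = 0.8829
sin(28 deg) = 0.4695
R1*R2 = 0.8829 + 0.4695*e12


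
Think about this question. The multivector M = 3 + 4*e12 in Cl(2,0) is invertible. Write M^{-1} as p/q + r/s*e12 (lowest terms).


M = 3 + 4*e12, where e12^2 = -1.
Since M commutes with its reverse ~M = a - b*e12, M * ~M = a^2 - b^2*e12^2 = a^2 + b^2.
So M^{-1} = ~M / (a^2 + b^2) = (a - b*e12)/(a^2 + b^2).
a^2 + b^2 = 9 + 16 = 25
Scalar part = 3/25 = 3/25
Bivector coeff = -4/25 = -4/25
M^{-1} = 3/25 - 4/25*e12


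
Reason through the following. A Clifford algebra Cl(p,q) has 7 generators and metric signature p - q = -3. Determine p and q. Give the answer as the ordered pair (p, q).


We need p + q = 7 and p - q = -3.
Adding: 2p = 7 + (-3) = 4, so p = 2.
Then q = 7 - 2 = 5.
(p, q) = (2, 5)


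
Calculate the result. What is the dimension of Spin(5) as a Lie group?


Spin(n) double-covers SO(n); both have Lie algebra so(n) of dimension n(n-1)/2.
n = 5
n(n-1) = 5 * 4 = 20
dim Spin(5) = 20/2 = 10


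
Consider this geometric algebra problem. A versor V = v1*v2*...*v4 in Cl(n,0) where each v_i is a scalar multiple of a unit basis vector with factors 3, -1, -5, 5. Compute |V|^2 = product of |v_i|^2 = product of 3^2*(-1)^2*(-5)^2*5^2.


Each vector v_i has |v_i|^2 = s_i^2
Squared scales: 3^2 = 9, (-1)^2 = 1, (-5)^2 = 25, 5^2 = 25
|V|^2 = 9 * 1 * 25 * 25
= 5625


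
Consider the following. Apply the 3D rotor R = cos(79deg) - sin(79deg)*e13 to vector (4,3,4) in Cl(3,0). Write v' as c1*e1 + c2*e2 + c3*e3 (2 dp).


Rotor R = cos(79deg) - sin(79deg)*e13
Rotation angle theta = 2 * 79 = 158 degrees in the e13 plane (e1 -> e3).
The component perpendicular to the plane (e2) is invariant: v'_2 = v2 = 3.00
cos(158deg) = -0.9272, sin(158deg) = 0.3746
v'_1 = v1*cos(theta) - v3*sin(theta) = 4*(-0.9272) - 4*0.3746 = -5.21
v'_3 = v1*sin(theta) + v3*cos(theta) = 4*0.3746 + 4*(-0.9272) = -2.21
v' = -5.21*e1 + 3.00*e2 - 2.21*e3


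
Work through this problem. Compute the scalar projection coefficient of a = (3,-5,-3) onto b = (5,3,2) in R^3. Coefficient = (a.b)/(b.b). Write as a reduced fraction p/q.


Projection coefficient = (a . b) / (b . b)
a . b = 3*5 + (-5)*3 + (-3)*2
= 15 + (-15) + (-6) = -6
b . b = 5^2 + 3^2 + 2^2
= 25 + 9 + 4 = 38
Coefficient = -6/38
In lowest terms: -3/19


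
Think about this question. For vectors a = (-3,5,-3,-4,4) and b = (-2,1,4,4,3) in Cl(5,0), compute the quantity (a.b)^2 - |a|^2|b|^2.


a . b = (-3)*(-2) + 5*1 + (-3)*4 + (-4)*4 + 4*3
= 6 + 5 + (-12) + (-16) + 12 = -5
|a|^2 = (-3)^2 + 5^2 + (-3)^2 + (-4)^2 + 4^2 = 75
|b|^2 = (-2)^2 + 1^2 + 4^2 + 4^2 + 3^2 = 46
(a.b)^2 = (-5)^2 = 25
|a|^2 * |b|^2 = 75 * 46 = 3450
Result = 25 - 3450 = -3425


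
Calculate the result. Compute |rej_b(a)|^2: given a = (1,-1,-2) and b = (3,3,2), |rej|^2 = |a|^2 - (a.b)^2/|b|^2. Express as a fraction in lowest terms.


|a|^2 = 1^2 + (-1)^2 + (-2)^2 = 6
|b|^2 = 3^2 + 3^2 + 2^2 = 22
a . b = 1*3 + (-1)*3 + (-2)*2 = -4
(a.b)^2 = (-4)^2 = 16
|rej|^2 = 6 - 16/22
= (132 - 16)/22
= 116/22
In lowest terms: 58/11


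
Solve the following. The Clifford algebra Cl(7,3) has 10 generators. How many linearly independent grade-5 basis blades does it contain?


Number of grade-k basis blades in Cl(p,q) with n = p + q is C(n, k).
n = 7 + 3 = 10
C(10, 5) = 10! / (5! * 5!)
= 3628800 / (120 * 120)
= 252


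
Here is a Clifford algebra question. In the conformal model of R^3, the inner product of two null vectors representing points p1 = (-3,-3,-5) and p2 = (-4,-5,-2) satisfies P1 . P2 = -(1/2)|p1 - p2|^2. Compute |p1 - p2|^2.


p1 - p2 = (1, 2, -3)
|p1 - p2|^2 = 1^2 + 2^2 + (-3)^2
= 1 + 4 + 9
= 14


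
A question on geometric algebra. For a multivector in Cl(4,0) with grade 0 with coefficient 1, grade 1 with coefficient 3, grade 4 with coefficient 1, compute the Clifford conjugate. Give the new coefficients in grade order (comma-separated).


Clifford conjugate sign for grade k: (-1)^(k(k+1)/2)
Grade 0: (-1)^(0*1/2) = (-1)^0 = 1, coeff 1 -> 1
Grade 1: (-1)^(1*2/2) = (-1)^1 = -1, coeff 3 -> -3
Grade 4: (-1)^(4*5/2) = (-1)^10 = 1, coeff 1 -> 1
Conjugated coefficients: 1, -3, 1


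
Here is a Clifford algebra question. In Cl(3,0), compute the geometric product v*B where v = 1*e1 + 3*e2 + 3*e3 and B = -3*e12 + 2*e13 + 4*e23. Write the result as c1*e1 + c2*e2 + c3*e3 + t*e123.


vB has grade-1 (vector) and grade-3 (trivector) parts: vB = (v _| B) + (v ^ B).
Vector part <vB>_1:
  e1: -v2*b12 - v3*b13 = -(3)*(-3) - (3)*(2) = 3
  e2: v1*b12 - v3*b23 = (1)*(-3) - (3)*(4) = -15
  e3: v1*b13 + v2*b23 = (1)*(2) + (3)*(4) = 14
Trivector part <vB>_3:
  e123: v1*b23 - v2*b13 + v3*b12 = (1)*(4) - (3)*(2) + (3)*(-3) = -11
vB = 3*e1 - 15*e2 + 14*e3 - 11*e123


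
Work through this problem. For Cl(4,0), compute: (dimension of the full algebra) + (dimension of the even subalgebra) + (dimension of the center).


n = 4 + 0 = 4
Total dim = 2^4 = 16
Even subalgebra dim = 2^3 = 8
n is even, so center dim = 1
Sum = 16 + 8 + 1 = 25


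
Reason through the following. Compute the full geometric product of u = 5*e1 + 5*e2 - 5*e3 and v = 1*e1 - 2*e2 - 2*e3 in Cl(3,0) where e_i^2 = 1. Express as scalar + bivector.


In Cl(3,0): e_i^2 = 1, e_ie_j = -e_je_i for i != j.
Scalar part = u . v = 5*1 + 5*(-2) + (-5)*(-2)
= 5 + (-10) + 10 = 5
e12 coeff = 5*(-2) - 5*1 = -10 - 5 = -15
e13 coeff = 5*(-2) - (-5)*1 = -10 - (-5) = -5
e23 coeff = 5*(-2) - (-5)*(-2) = -10 - 10 = -20
uv = 5 - 15*e12 - 5*e13 - 20*e23


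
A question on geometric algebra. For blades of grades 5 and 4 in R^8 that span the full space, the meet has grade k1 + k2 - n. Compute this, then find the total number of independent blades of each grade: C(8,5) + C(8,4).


Meet grade = grade(A) + grade(B) - n
= 5 + 4 - 8 = 1
C(8,5) = 56
C(8,4) = 70
dim_A + dim_B = 56 + 70 = 126


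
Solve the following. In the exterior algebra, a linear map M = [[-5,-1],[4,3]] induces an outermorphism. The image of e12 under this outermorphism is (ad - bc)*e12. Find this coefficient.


The outermorphism of a linear map f sends e1^e2 to f(e1)^f(e2).
f(e1) = -5*e1 + 4*e2
f(e2) = -1*e1 + 3*e2
f(e1) ^ f(e2) = (-5*e1 + 4*e2) ^ (-1*e1 + 3*e2)
= (-5)*3*e12 + 4*(-1)*e21
= (-15 - (-4))*e12
= -11*e12
Coefficient = -11


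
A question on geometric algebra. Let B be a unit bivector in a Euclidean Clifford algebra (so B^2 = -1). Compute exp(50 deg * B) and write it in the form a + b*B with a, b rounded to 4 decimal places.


For a unit bivector B with B^2 = -1, the exponential series gives
e^(theta*B) = cos(theta) + sin(theta)*B (the GA analogue of Euler's formula).
theta = 50 degrees = 0.872665 rad
cos(50 deg) = 0.6428
sin(50 deg) = 0.7660
exp(theta*B) = 0.6428 + 0.7660*B


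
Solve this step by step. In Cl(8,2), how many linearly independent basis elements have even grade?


Even subalgebra dimension = 2^(n-1)
n = 8 + 2 = 10
2^(10 - 1) = 2^9 = 512
Verification: sum of C(10,k) for even k = 1 + 45 + 210 + 210 + 45 + 1 = 512
Result = 512


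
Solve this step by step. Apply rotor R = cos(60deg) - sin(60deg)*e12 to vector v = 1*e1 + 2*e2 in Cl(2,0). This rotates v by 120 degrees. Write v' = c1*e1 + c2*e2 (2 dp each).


Rotor R = cos(60deg) - sin(60deg)*e12
Rotation angle theta = 2 * 60 = 120 degrees
v' = R*v*~R rotates v by theta.
cos(120deg) = -0.5000, sin(120deg) = 0.8660
v'_1 = 1*cos(120deg) - 2*sin(120deg)
= 1*(-0.5000) - 2*0.8660
= -2.23
v'_2 = 1*sin(120deg) + 2*cos(120deg)
= 1*0.8660 + 2*(-0.5000)
= -0.13
v' = -2.23*e1 - 0.13*e2


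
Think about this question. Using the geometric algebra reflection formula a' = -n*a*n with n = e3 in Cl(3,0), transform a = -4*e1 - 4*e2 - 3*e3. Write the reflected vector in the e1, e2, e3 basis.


Reflection formula: a' = -n*a*n, with n = e3 (unit vector, n^2 = 1).
For reflection through hyperplane perp to e3:
The component along e3 flips sign, others stay.
a = (-4, -4, -3)
a' = (-4, -4, 3)
a' = -4*e1 - 4*e2 + 3*e3


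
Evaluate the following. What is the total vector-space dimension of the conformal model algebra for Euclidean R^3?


The conformal model of R^3 uses Cl(4,1): the 3 Euclidean generators plus two extra orthogonal generators e+ (e+^2 = +1) and e- (e-^2 = -1), from which the null vectors e0, einf are built.
Number of generators m = 3 + 2 = 5.
dim Cl(p,q) = 2^m = 2^5 = 32


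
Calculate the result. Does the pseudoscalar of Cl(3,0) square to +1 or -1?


The pseudoscalar I = e1...e_n (product of all n generators) of Cl(p,q) satisfies I^2 = (-1)^(q + n(n-1)/2).
p = 3, q = 0, n = p + q = 3
n(n-1)/2 = 3 * 2 / 2 = 3
Exponent = q + n(n-1)/2 = 0 + 3 = 3
I^2 = (-1)^3 = -1


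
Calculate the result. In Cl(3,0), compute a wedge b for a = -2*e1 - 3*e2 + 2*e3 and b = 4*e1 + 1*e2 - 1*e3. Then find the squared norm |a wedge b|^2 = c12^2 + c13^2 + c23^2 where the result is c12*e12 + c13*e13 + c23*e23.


a wedge b = (a1*b2 - a2*b1)*e12 + (a1*b3 - a3*b1)*e13 + (a2*b3 - a3*b2)*e23
e12 coeff: (-2)*1 - (-3)*4 = -2 - (-12) = 10
e13 coeff: (-2)*(-1) - 2*4 = 2 - 8 = -6
e23 coeff: (-3)*(-1) - 2*1 = 3 - 2 = 1
|a wedge b|^2 = 10^2 + (-6)^2 + 1^2
= 100 + 36 + 1
= 137


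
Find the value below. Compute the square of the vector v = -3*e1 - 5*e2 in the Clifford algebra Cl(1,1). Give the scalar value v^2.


v^2 = sum of c_i^2 * e_i^2
Positive signature terms (e_i^2 = +1): (-3)^2 = 9
Negative signature terms (e_j^2 = -1): (-5)^2 = 25
v^2 = 9 - 25 = -16


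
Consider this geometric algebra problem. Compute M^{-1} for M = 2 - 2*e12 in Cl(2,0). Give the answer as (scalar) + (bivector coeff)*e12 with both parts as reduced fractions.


M = 2 - 2*e12, where e12^2 = -1.
Since M commutes with its reverse ~M = a - b*e12, M * ~M = a^2 - b^2*e12^2 = a^2 + b^2.
So M^{-1} = ~M / (a^2 + b^2) = (a - b*e12)/(a^2 + b^2).
a^2 + b^2 = 4 + 4 = 8
Scalar part = 2/8 = 1/4
Bivector coeff = 2/8 = 1/4
M^{-1} = 1/4 + 1/4*e12


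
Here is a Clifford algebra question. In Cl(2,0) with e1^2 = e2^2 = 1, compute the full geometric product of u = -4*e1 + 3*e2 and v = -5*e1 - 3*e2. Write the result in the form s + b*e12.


Expand: (-4*e1 + 3*e2)(-5*e1 - 3*e2)
= (-4)*(-5)*e1e1 + (-4)*(-3)*e1e2 + 3*(-5)*e2e1 + 3*(-3)*e2e2
Using e1^2 = e2^2 = 1, e2e1 = -e1e2:
Scalar part s = (-4)*(-5) + 3*(-3) = 20 + (-9) = 11
Bivector part b = (-4)*(-3) - 3*(-5) = 12 - (-15) = 27
uv = 11 + 27*e12


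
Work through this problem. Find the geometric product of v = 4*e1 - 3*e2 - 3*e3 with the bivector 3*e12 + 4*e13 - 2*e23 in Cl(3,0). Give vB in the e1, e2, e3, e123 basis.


vB has grade-1 (vector) and grade-3 (trivector) parts: vB = (v _| B) + (v ^ B).
Vector part <vB>_1:
  e1: -v2*b12 - v3*b13 = -(-3)*(3) - (-3)*(4) = 21
  e2: v1*b12 - v3*b23 = (4)*(3) - (-3)*(-2) = 6
  e3: v1*b13 + v2*b23 = (4)*(4) + (-3)*(-2) = 22
Trivector part <vB>_3:
  e123: v1*b23 - v2*b13 + v3*b12 = (4)*(-2) - (-3)*(4) + (-3)*(3) = -5
vB = 21*e1 + 6*e2 + 22*e3 - 5*e123


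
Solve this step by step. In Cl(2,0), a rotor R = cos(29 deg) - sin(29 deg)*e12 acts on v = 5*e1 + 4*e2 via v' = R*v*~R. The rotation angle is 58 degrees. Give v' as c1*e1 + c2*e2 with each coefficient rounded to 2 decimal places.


Rotor R = cos(29deg) - sin(29deg)*e12
Rotation angle theta = 2 * 29 = 58 degrees
v' = R*v*~R rotates v by theta.
cos(58deg) = 0.5299, sin(58deg) = 0.8480
v'_1 = 5*cos(58deg) - 4*sin(58deg)
= 5*0.5299 - 4*0.8480
= -0.74
v'_2 = 5*sin(58deg) + 4*cos(58deg)
= 5*0.8480 + 4*0.5299
= 6.36
v' = -0.74*e1 + 6.36*e2


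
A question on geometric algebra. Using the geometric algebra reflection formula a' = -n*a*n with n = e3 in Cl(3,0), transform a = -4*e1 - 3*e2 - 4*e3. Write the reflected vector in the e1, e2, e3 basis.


Reflection formula: a' = -n*a*n, with n = e3 (unit vector, n^2 = 1).
For reflection through hyperplane perp to e3:
The component along e3 flips sign, others stay.
a = (-4, -3, -4)
a' = (-4, -3, 4)
a' = -4*e1 - 3*e2 + 4*e3


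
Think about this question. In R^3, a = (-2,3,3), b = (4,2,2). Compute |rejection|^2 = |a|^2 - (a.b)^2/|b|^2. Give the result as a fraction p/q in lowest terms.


|a|^2 = (-2)^2 + 3^2 + 3^2 = 22
|b|^2 = 4^2 + 2^2 + 2^2 = 24
a . b = (-2)*4 + 3*2 + 3*2 = 4
(a.b)^2 = 4^2 = 16
|rej|^2 = 22 - 16/24
= (528 - 16)/24
= 512/24
In lowest terms: 64/3


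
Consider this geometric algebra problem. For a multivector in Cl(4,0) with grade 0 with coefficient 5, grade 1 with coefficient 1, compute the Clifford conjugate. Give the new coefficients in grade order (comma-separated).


Clifford conjugate sign for grade k: (-1)^(k(k+1)/2)
Grade 0: (-1)^(0*1/2) = (-1)^0 = 1, coeff 5 -> 5
Grade 1: (-1)^(1*2/2) = (-1)^1 = -1, coeff 1 -> -1
Conjugated coefficients: 5, -1


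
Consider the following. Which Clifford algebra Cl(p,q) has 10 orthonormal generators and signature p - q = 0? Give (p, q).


We need p + q = 10 and p - q = 0.
Adding: 2p = 10 + 0 = 10, so p = 5.
Then q = 10 - 5 = 5.
(p, q) = (5, 5)


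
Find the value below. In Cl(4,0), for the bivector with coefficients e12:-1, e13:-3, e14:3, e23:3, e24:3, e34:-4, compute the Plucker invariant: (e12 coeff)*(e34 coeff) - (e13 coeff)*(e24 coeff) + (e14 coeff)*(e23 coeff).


Plucker relation: af - be + cd
a*f = (-1)*(-4) = 4
b*e = (-3)*3 = -9
c*d = 3*3 = 9
af - be + cd = 4 - (-9) + 9
= 22


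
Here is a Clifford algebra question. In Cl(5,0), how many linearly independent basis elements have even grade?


Even subalgebra dimension = 2^(n-1)
n = 5 + 0 = 5
2^(5 - 1) = 2^4 = 16
Verification: sum of C(5,k) for even k = 1 + 10 + 5 = 16
Result = 16


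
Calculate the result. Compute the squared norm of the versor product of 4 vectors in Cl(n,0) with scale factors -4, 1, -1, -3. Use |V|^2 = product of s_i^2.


Each vector v_i has |v_i|^2 = s_i^2
Squared scales: (-4)^2 = 16, 1^2 = 1, (-1)^2 = 1, (-3)^2 = 9
|V|^2 = 16 * 1 * 1 * 9
= 144


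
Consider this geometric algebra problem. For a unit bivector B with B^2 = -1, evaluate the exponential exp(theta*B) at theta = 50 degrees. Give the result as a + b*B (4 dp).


For a unit bivector B with B^2 = -1, the exponential series gives
e^(theta*B) = cos(theta) + sin(theta)*B (the GA analogue of Euler's formula).
theta = 50 degrees = 0.872665 rad
cos(50 deg) = 0.6428
sin(50 deg) = 0.7660
exp(theta*B) = 0.6428 + 0.7660*B


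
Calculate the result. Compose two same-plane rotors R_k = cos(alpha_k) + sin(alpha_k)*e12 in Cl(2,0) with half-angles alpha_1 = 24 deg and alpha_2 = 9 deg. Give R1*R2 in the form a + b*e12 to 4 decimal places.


Same-plane rotors commute and their half-angles add:
R1*R2 = cos(a1 + a2) + sin(a1 + a2)*e12.
a1 + a2 = 24 + 9 = 33 deg
cos(33 deg) = 0.8387
sin(33 deg) = 0.5446
R1*R2 = 0.8387 + 0.5446*e12


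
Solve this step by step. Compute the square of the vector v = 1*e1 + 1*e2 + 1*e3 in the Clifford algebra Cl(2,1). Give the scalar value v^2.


v^2 = sum of c_i^2 * e_i^2
Positive signature terms (e_i^2 = +1): 1^2 + 1^2 = 2
Negative signature terms (e_j^2 = -1): 1^2 = 1
v^2 = 2 - 1 = 1


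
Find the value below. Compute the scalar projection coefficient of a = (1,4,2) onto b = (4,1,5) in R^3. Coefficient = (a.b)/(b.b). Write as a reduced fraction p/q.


Projection coefficient = (a . b) / (b . b)
a . b = 1*4 + 4*1 + 2*5
= 4 + 4 + 10 = 18
b . b = 4^2 + 1^2 + 5^2
= 16 + 1 + 25 = 42
Coefficient = 18/42
In lowest terms: 3/7


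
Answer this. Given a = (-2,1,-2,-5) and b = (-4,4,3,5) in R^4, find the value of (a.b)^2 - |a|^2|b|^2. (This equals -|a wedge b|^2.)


a . b = (-2)*(-4) + 1*4 + (-2)*3 + (-5)*5
= 8 + 4 + (-6) + (-25) = -19
|a|^2 = (-2)^2 + 1^2 + (-2)^2 + (-5)^2 = 34
|b|^2 = (-4)^2 + 4^2 + 3^2 + 5^2 = 66
(a.b)^2 = (-19)^2 = 361
|a|^2 * |b|^2 = 34 * 66 = 2244
Result = 361 - 2244 = -1883


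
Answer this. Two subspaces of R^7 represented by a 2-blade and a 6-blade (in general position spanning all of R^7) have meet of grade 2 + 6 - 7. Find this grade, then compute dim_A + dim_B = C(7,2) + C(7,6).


Meet grade = grade(A) + grade(B) - n
= 2 + 6 - 7 = 1
C(7,2) = 21
C(7,6) = 7
dim_A + dim_B = 21 + 7 = 28


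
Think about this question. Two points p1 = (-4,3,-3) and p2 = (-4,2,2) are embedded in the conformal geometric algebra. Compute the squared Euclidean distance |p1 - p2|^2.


p1 - p2 = (0, 1, -5)
|p1 - p2|^2 = 0^2 + 1^2 + (-5)^2
= 0 + 1 + 25
= 26


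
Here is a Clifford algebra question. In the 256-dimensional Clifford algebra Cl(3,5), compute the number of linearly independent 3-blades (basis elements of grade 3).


Number of grade-k basis blades in Cl(p,q) with n = p + q is C(n, k).
n = 3 + 5 = 8
C(8, 3) = 8! / (3! * 5!)
= 40320 / (6 * 120)
= 56


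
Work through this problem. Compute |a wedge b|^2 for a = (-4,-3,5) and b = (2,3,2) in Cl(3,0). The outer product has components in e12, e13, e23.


a wedge b = (a1*b2 - a2*b1)*e12 + (a1*b3 - a3*b1)*e13 + (a2*b3 - a3*b2)*e23
e12 coeff: (-4)*3 - (-3)*2 = -12 - (-6) = -6
e13 coeff: (-4)*2 - 5*2 = -8 - 10 = -18
e23 coeff: (-3)*2 - 5*3 = -6 - 15 = -21
|a wedge b|^2 = (-6)^2 + (-18)^2 + (-21)^2
= 36 + 324 + 441
= 801


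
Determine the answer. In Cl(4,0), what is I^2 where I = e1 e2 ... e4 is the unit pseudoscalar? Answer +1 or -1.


The pseudoscalar I = e1...e_n (product of all n generators) of Cl(p,q) satisfies I^2 = (-1)^(q + n(n-1)/2).
p = 4, q = 0, n = p + q = 4
n(n-1)/2 = 4 * 3 / 2 = 6
Exponent = q + n(n-1)/2 = 0 + 6 = 6
I^2 = (-1)^6 = +1


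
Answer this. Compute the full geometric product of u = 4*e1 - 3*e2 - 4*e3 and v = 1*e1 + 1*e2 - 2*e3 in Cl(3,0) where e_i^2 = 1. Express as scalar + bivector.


In Cl(3,0): e_i^2 = 1, e_ie_j = -e_je_i for i != j.
Scalar part = u . v = 4*1 + (-3)*1 + (-4)*(-2)
= 4 + (-3) + 8 = 9
e12 coeff = 4*1 - (-3)*1 = 4 - (-3) = 7
e13 coeff = 4*(-2) - (-4)*1 = -8 - (-4) = -4
e23 coeff = (-3)*(-2) - (-4)*1 = 6 - (-4) = 10
uv = 9 + 7*e12 - 4*e13 + 10*e23
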